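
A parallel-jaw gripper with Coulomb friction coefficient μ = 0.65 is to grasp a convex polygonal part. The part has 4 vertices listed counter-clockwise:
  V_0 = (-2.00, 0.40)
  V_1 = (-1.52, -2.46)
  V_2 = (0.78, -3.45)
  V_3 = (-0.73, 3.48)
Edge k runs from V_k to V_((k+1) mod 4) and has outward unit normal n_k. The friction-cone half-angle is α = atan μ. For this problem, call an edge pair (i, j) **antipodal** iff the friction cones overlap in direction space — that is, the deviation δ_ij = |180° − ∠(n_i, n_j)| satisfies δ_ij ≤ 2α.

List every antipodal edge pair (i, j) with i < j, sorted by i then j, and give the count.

count = 3; pairs: (0,2), (1,2), (2,3)

α = atan 0.65 = 33.02°;  2α = 66.05°
n_0 = (-0.9862, -0.1655)
n_1 = (-0.3954, -0.9185)
n_2 = (+0.9771, +0.2129)
n_3 = (-0.9245, +0.3812)
  (0,1): δ = 122.82°  ·
  (0,2): δ = 2.76°  ✓
  (0,3): δ = 148.06°  ·
  (1,2): δ = 54.42°  ✓
  (1,3): δ = 90.88°  ·
  (2,3): δ = 34.70°  ✓
antipodal pairs: 3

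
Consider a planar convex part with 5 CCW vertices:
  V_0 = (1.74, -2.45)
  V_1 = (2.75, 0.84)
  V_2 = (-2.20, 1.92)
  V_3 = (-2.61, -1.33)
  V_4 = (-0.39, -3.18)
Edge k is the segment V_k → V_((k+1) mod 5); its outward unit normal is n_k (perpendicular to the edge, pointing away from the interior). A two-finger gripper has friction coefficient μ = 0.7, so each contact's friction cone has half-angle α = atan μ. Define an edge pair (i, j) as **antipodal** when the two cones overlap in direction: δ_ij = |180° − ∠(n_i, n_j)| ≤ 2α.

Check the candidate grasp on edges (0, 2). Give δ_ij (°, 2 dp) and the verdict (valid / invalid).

δ = 9.88°, valid

α = atan 0.7 = 34.99°;  2α = 69.98°
edge 0: e_0 = (+1.01, +3.29);  n_0 = (+0.9560, -0.2935)
edge 2: e_2 = (-0.41, -3.25);  n_2 = (-0.9921, +0.1252)
∠(n_0, n_2) = 170.12°
δ = |180° − 170.12°| = 9.88°
9.88° ≤ 2α = 69.98°  →  valid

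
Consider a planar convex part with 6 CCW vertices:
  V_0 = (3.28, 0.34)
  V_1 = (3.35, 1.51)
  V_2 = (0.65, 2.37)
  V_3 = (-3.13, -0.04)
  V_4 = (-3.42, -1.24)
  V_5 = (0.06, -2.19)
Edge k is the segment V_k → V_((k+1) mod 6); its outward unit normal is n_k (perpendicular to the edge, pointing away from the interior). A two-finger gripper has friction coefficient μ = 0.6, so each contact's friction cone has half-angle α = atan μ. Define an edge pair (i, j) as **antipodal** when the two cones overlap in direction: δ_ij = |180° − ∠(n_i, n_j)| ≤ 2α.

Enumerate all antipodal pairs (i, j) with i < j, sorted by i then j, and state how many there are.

α = atan 0.6 = 30.96°;  2α = 61.93°
n_0 = (+0.9982, -0.0597)
n_1 = (+0.3035, +0.9528)
n_2 = (-0.5376, +0.8432)
n_3 = (-0.9720, +0.2349)
n_4 = (-0.2634, -0.9647)
n_5 = (+0.6178, -0.7863)
  (0,1): δ = 104.24°  ·
  (0,2): δ = 54.06°  ✓
  (0,3): δ = 10.16°  ✓
  (0,4): δ = 78.15°  ·
  (0,5): δ = 131.58°  ·
  (1,2): δ = 129.81°  ·
  (1,3): δ = 85.92°  ·
  (1,4): δ = 2.40°  ✓
  (1,5): δ = 55.82°  ✓
  (2,3): δ = 136.11°  ·
  (2,4): δ = 47.79°  ✓
  (2,5): δ = 5.64°  ✓
  (3,4): δ = 91.68°  ·
  (3,5): δ = 38.26°  ✓
  (4,5): δ = 126.57°  ·
antipodal pairs: 7

count = 7; pairs: (0,2), (0,3), (1,4), (1,5), (2,4), (2,5), (3,5)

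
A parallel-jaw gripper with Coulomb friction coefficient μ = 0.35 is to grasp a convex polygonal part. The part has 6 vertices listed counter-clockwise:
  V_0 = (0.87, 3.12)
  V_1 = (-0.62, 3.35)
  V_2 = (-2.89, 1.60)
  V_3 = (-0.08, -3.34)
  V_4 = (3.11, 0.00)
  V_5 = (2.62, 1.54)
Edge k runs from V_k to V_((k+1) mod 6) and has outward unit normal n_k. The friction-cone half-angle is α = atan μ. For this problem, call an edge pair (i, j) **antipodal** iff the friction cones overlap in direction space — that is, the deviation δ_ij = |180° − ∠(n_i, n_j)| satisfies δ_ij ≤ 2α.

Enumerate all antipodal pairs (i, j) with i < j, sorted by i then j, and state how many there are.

α = atan 0.35 = 19.29°;  2α = 38.58°
n_0 = (+0.1526, +0.9883)
n_1 = (-0.6106, +0.7920)
n_2 = (-0.8692, -0.4944)
n_3 = (+0.7232, -0.6907)
n_4 = (+0.9529, +0.3032)
n_5 = (+0.6701, +0.7422)
  (0,1): δ = 133.60°  ·
  (0,2): δ = 51.59°  ·
  (0,3): δ = 55.09°  ·
  (0,4): δ = 116.43°  ·
  (0,5): δ = 146.70°  ·
  (1,2): δ = 98.00°  ·
  (1,3): δ = 8.69°  ✓
  (1,4): δ = 70.02°  ·
  (1,5): δ = 100.29°  ·
  (2,3): δ = 73.32°  ·
  (2,4): δ = 11.98°  ✓
  (2,5): δ = 18.29°  ✓
  (3,4): δ = 118.67°  ·
  (3,5): δ = 88.39°  ·
  (4,5): δ = 149.73°  ·
antipodal pairs: 3

count = 3; pairs: (1,3), (2,4), (2,5)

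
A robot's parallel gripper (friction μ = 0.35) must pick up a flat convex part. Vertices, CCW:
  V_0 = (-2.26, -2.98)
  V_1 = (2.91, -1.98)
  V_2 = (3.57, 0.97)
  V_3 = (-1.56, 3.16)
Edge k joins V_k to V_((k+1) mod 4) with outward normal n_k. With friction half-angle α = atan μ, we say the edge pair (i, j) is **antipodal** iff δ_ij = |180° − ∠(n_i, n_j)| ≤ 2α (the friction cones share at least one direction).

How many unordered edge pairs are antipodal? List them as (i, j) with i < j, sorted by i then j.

α = atan 0.35 = 19.29°;  2α = 38.58°
n_0 = (+0.1899, -0.9818)
n_1 = (+0.9759, -0.2183)
n_2 = (+0.3926, +0.9197)
n_3 = (-0.9936, +0.1133)
  (0,1): δ = 113.56°  ·
  (0,2): δ = 34.06°  ✓
  (0,3): δ = 72.55°  ·
  (1,2): δ = 100.51°  ·
  (1,3): δ = 6.11°  ✓
  (2,3): δ = 73.39°  ·
antipodal pairs: 2

count = 2; pairs: (0,2), (1,3)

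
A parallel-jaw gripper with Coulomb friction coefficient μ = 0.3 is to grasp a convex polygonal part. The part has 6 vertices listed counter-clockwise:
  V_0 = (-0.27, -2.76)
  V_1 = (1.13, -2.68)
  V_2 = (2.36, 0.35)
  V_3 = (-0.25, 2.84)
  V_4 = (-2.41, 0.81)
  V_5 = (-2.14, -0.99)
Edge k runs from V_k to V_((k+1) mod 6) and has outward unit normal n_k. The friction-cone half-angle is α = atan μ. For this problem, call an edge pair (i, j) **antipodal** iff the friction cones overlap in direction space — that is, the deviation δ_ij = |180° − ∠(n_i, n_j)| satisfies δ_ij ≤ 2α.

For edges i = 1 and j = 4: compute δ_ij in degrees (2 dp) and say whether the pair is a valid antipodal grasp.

δ = 30.62°, valid

α = atan 0.3 = 16.70°;  2α = 33.40°
edge 1: e_1 = (+1.23, +3.03);  n_1 = (+0.9266, -0.3761)
edge 4: e_4 = (+0.27, -1.80);  n_4 = (-0.9889, -0.1483)
∠(n_1, n_4) = 149.38°
δ = |180° − 149.38°| = 30.62°
30.62° ≤ 2α = 33.40°  →  valid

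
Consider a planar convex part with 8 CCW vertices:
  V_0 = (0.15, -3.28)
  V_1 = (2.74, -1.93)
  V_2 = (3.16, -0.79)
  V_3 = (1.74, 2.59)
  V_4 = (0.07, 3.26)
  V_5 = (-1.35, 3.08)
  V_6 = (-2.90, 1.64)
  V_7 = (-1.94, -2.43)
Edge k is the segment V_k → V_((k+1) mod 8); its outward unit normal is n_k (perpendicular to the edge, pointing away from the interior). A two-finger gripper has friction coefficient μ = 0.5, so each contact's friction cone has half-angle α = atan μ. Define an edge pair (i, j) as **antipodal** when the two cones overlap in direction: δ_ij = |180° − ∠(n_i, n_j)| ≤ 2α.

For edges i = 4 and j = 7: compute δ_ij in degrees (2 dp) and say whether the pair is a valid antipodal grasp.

α = atan 0.5 = 26.57°;  2α = 53.13°
edge 4: e_4 = (-1.42, -0.18);  n_4 = (-0.1258, +0.9921)
edge 7: e_7 = (+2.09, -0.85);  n_7 = (-0.3767, -0.9263)
∠(n_4, n_7) = 150.64°
δ = |180° − 150.64°| = 29.36°
29.36° ≤ 2α = 53.13°  →  valid

δ = 29.36°, valid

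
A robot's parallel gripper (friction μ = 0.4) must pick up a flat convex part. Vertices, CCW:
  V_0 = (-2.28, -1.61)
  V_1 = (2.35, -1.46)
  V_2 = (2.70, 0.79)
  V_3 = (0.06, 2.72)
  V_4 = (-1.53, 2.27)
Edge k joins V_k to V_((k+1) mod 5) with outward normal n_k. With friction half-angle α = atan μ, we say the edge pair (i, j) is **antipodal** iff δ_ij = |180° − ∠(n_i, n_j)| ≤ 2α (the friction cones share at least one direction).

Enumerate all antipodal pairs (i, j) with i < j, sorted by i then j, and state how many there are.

count = 3; pairs: (0,2), (0,3), (1,4)

α = atan 0.4 = 21.80°;  2α = 43.60°
n_0 = (+0.0324, -0.9995)
n_1 = (+0.9881, -0.1537)
n_2 = (+0.5902, +0.8073)
n_3 = (-0.2723, +0.9622)
n_4 = (-0.9818, +0.1898)
  (0,1): δ = 100.70°  ·
  (0,2): δ = 38.02°  ✓
  (0,3): δ = 13.95°  ✓
  (0,4): δ = 77.20°  ·
  (1,2): δ = 117.33°  ·
  (1,3): δ = 65.36°  ·
  (1,4): δ = 2.10°  ✓
  (2,3): δ = 128.03°  ·
  (2,4): δ = 64.77°  ·
  (3,4): δ = 116.74°  ·
antipodal pairs: 3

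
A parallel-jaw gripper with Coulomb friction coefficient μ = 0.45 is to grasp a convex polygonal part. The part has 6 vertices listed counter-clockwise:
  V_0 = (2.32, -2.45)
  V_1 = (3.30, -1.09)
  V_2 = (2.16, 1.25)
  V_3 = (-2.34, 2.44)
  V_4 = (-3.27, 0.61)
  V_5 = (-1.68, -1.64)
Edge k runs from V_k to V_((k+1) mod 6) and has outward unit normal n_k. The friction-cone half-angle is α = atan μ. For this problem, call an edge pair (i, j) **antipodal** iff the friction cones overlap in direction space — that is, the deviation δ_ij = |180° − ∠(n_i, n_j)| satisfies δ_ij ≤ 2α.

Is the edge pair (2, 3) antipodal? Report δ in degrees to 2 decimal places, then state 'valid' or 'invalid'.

α = atan 0.45 = 24.23°;  2α = 48.46°
edge 2: e_2 = (-4.50, +1.19);  n_2 = (+0.2557, +0.9668)
edge 3: e_3 = (-0.93, -1.83);  n_3 = (-0.8915, +0.4530)
∠(n_2, n_3) = 77.87°
δ = |180° − 77.87°| = 102.13°
102.13° > 2α = 48.46°  →  invalid

δ = 102.13°, invalid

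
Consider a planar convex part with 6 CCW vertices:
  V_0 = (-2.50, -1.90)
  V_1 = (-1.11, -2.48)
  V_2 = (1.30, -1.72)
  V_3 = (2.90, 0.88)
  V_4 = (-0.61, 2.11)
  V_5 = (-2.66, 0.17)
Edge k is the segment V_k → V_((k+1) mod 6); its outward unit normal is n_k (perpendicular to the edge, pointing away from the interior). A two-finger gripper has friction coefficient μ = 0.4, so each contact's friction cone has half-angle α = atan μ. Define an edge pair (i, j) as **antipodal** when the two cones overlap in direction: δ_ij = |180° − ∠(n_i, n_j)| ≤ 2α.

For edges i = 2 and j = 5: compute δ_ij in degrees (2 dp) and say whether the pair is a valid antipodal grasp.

α = atan 0.4 = 21.80°;  2α = 43.60°
edge 2: e_2 = (+1.60, +2.60);  n_2 = (+0.8517, -0.5241)
edge 5: e_5 = (+0.16, -2.07);  n_5 = (-0.9970, -0.0771)
∠(n_2, n_5) = 143.97°
δ = |180° − 143.97°| = 36.03°
36.03° ≤ 2α = 43.60°  →  valid

δ = 36.03°, valid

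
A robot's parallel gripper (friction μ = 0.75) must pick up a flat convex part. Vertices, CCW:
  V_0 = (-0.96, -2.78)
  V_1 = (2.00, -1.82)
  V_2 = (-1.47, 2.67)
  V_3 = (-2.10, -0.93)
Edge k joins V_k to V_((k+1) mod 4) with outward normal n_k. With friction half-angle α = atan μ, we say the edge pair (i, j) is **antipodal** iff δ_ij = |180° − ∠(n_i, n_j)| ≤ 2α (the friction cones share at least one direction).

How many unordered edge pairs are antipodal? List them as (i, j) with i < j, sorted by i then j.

α = atan 0.75 = 36.87°;  2α = 73.74°
n_0 = (+0.3085, -0.9512)
n_1 = (+0.7912, +0.6115)
n_2 = (-0.9850, +0.1724)
n_3 = (-0.8513, -0.5246)
  (0,1): δ = 70.27°  ✓
  (0,2): δ = 62.10°  ✓
  (0,3): δ = 103.67°  ·
  (1,2): δ = 47.62°  ✓
  (1,3): δ = 6.06°  ✓
  (2,3): δ = 138.43°  ·
antipodal pairs: 4

count = 4; pairs: (0,1), (0,2), (1,2), (1,3)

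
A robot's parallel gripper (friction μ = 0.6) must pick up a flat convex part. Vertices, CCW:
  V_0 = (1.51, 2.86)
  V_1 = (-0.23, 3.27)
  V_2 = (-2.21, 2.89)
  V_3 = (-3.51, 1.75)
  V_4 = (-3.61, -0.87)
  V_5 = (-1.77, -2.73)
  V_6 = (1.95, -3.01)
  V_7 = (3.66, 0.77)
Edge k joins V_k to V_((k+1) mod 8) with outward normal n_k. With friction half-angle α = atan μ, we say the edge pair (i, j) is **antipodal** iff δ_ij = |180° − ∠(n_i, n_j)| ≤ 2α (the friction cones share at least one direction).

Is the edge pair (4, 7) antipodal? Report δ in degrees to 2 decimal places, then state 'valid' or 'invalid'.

δ = 1.12°, valid

α = atan 0.6 = 30.96°;  2α = 61.93°
edge 4: e_4 = (+1.84, -1.86);  n_4 = (-0.7109, -0.7033)
edge 7: e_7 = (-2.15, +2.09);  n_7 = (+0.6970, +0.7170)
∠(n_4, n_7) = 178.88°
δ = |180° − 178.88°| = 1.12°
1.12° ≤ 2α = 61.93°  →  valid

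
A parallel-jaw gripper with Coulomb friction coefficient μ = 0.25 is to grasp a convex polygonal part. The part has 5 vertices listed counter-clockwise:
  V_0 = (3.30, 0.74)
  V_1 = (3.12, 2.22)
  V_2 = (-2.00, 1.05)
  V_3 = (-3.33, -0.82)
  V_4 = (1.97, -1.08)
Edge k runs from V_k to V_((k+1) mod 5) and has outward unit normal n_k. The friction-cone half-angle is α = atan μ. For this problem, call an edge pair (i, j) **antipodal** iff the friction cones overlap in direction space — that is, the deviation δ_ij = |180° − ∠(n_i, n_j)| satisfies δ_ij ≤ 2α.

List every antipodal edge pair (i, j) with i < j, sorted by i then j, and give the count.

α = atan 0.25 = 14.04°;  2α = 28.07°
n_0 = (+0.9927, +0.1207)
n_1 = (-0.2228, +0.9749)
n_2 = (-0.8149, +0.5796)
n_3 = (-0.0490, -0.9988)
n_4 = (+0.8074, -0.5900)
  (0,1): δ = 84.06°  ·
  (0,2): δ = 42.36°  ·
  (0,3): δ = 80.26°  ·
  (0,4): δ = 136.91°  ·
  (1,2): δ = 138.29°  ·
  (1,3): δ = 15.68°  ✓
  (1,4): δ = 40.97°  ·
  (2,3): δ = 57.39°  ·
  (2,4): δ = 0.74°  ✓
  (3,4): δ = 123.35°  ·
antipodal pairs: 2

count = 2; pairs: (1,3), (2,4)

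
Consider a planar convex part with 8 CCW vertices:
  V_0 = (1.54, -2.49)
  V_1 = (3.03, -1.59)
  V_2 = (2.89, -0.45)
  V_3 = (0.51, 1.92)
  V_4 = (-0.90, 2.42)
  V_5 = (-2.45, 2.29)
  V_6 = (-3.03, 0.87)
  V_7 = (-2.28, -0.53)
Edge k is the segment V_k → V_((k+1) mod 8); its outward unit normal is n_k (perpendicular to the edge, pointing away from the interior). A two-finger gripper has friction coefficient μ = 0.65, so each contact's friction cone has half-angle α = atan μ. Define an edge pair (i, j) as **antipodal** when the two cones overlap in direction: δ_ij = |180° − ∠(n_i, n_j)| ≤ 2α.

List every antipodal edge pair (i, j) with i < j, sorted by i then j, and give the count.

count = 11; pairs: (0,3), (0,4), (0,5), (1,5), (1,6), (1,7), (2,6), (2,7), (3,6), (3,7), (4,7)

α = atan 0.65 = 33.02°;  2α = 66.05°
n_0 = (+0.5170, -0.8560)
n_1 = (+0.9925, +0.1219)
n_2 = (+0.7056, +0.7086)
n_3 = (+0.3342, +0.9425)
n_4 = (-0.0836, +0.9965)
n_5 = (-0.9258, +0.3781)
n_6 = (-0.8815, -0.4722)
n_7 = (-0.4565, -0.8897)
  (0,1): δ = 114.13°  ·
  (0,2): δ = 76.01°  ·
  (0,3): δ = 50.66°  ✓
  (0,4): δ = 26.34°  ✓
  (0,5): δ = 36.65°  ✓
  (0,6): δ = 87.05°  ·
  (0,7): δ = 121.71°  ·
  (1,2): δ = 141.88°  ·
  (1,3): δ = 116.53°  ·
  (1,4): δ = 92.21°  ·
  (1,5): δ = 29.22°  ✓
  (1,6): δ = 21.18°  ✓
  (1,7): δ = 55.84°  ✓
  (2,3): δ = 154.65°  ·
  (2,4): δ = 130.33°  ·
  (2,5): δ = 67.34°  ·
  (2,6): δ = 16.94°  ✓
  (2,7): δ = 17.72°  ✓
  (3,4): δ = 155.68°  ·
  (3,5): δ = 92.69°  ·
  (3,6): δ = 42.30°  ✓
  (3,7): δ = 7.64°  ✓
  (4,5): δ = 117.01°  ·
  (4,6): δ = 66.62°  ·
  (4,7): δ = 31.96°  ✓
  (5,6): δ = 129.60°  ·
  (5,7): δ = 94.94°  ·
  (6,7): δ = 145.34°  ·
antipodal pairs: 11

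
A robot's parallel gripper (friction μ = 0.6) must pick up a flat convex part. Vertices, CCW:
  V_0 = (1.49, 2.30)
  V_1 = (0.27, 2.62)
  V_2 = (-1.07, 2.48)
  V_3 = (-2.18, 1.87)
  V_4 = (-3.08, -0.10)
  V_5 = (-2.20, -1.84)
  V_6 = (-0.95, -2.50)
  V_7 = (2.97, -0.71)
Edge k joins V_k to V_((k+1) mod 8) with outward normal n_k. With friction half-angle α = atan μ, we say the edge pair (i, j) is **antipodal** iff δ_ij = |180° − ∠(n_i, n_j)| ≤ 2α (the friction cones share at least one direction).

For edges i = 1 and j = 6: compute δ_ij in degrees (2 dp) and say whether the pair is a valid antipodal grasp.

α = atan 0.6 = 30.96°;  2α = 61.93°
edge 1: e_1 = (-1.34, -0.14);  n_1 = (-0.1039, +0.9946)
edge 6: e_6 = (+3.92, +1.79);  n_6 = (+0.4154, -0.9096)
∠(n_1, n_6) = 161.42°
δ = |180° − 161.42°| = 18.58°
18.58° ≤ 2α = 61.93°  →  valid

δ = 18.58°, valid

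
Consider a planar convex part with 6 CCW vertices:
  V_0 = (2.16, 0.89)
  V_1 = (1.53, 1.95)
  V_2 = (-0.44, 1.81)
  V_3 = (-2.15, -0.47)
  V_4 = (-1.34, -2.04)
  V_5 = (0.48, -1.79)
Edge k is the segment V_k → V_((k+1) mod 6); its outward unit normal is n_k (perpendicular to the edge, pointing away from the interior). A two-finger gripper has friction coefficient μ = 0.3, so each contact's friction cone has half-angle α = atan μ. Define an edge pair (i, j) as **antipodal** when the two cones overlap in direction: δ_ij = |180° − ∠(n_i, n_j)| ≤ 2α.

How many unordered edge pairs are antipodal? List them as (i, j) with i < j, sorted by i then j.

count = 3; pairs: (0,3), (1,4), (2,5)

α = atan 0.3 = 16.70°;  2α = 33.40°
n_0 = (+0.8596, +0.5109)
n_1 = (-0.0709, +0.9975)
n_2 = (-0.8000, +0.6000)
n_3 = (-0.8887, -0.4585)
n_4 = (+0.1361, -0.9907)
n_5 = (+0.8473, -0.5311)
  (0,1): δ = 116.66°  ·
  (0,2): δ = 67.59°  ·
  (0,3): δ = 3.43°  ✓
  (0,4): δ = 67.10°  ·
  (0,5): δ = 117.19°  ·
  (1,2): δ = 130.93°  ·
  (1,3): δ = 66.77°  ·
  (1,4): δ = 3.76°  ✓
  (1,5): δ = 53.85°  ·
  (2,3): δ = 115.84°  ·
  (2,4): δ = 45.31°  ·
  (2,5): δ = 4.79°  ✓
  (3,4): δ = 109.47°  ·
  (3,5): δ = 59.37°  ·
  (4,5): δ = 129.90°  ·
antipodal pairs: 3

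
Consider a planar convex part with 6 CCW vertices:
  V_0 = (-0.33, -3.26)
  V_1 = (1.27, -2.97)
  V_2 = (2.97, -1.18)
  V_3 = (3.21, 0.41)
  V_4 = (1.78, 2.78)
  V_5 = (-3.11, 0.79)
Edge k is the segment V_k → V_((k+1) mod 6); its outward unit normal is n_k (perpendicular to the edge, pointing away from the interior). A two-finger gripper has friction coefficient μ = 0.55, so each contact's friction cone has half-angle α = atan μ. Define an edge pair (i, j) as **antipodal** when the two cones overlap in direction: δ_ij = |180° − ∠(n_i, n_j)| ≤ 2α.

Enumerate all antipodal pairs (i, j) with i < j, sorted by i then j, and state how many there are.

count = 4; pairs: (0,4), (1,4), (2,5), (3,5)

α = atan 0.55 = 28.81°;  2α = 57.62°
n_0 = (+0.1783, -0.9840)
n_1 = (+0.7251, -0.6886)
n_2 = (+0.9888, -0.1493)
n_3 = (+0.8562, +0.5166)
n_4 = (-0.3769, +0.9262)
n_5 = (-0.8245, -0.5659)
  (0,1): δ = 143.80°  ·
  (0,2): δ = 108.86°  ·
  (0,3): δ = 69.17°  ·
  (0,4): δ = 11.87°  ✓
  (0,5): δ = 114.19°  ·
  (1,2): δ = 145.06°  ·
  (1,3): δ = 105.37°  ·
  (1,4): δ = 24.33°  ✓
  (1,5): δ = 77.99°  ·
  (2,3): δ = 140.31°  ·
  (2,4): δ = 59.27°  ·
  (2,5): δ = 43.05°  ✓
  (3,4): δ = 98.96°  ·
  (3,5): δ = 3.36°  ✓
  (4,5): δ = 77.68°  ·
antipodal pairs: 4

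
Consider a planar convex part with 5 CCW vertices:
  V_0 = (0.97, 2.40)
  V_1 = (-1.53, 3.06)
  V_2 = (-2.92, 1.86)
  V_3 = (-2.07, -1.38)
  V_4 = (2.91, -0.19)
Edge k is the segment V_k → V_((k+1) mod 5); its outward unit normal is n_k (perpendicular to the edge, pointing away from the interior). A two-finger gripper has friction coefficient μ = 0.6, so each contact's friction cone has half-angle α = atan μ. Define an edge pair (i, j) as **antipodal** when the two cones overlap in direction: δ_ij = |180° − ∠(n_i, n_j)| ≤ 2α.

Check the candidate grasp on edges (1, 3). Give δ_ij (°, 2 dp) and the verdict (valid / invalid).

δ = 27.37°, valid

α = atan 0.6 = 30.96°;  2α = 61.93°
edge 1: e_1 = (-1.39, -1.20);  n_1 = (-0.6535, +0.7569)
edge 3: e_3 = (+4.98, +1.19);  n_3 = (+0.2324, -0.9726)
∠(n_1, n_3) = 152.63°
δ = |180° − 152.63°| = 27.37°
27.37° ≤ 2α = 61.93°  →  valid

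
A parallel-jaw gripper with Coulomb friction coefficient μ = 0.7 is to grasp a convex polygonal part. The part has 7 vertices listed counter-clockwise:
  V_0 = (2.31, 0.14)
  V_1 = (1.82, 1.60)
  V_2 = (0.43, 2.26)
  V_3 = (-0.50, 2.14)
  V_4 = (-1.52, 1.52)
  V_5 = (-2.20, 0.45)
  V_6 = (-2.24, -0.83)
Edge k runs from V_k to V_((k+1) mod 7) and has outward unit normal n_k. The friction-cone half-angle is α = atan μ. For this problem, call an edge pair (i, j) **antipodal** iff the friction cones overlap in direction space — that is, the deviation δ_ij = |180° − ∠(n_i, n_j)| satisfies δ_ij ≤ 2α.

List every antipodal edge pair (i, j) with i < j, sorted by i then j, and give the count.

α = atan 0.7 = 34.99°;  2α = 69.98°
n_0 = (+0.9480, +0.3182)
n_1 = (+0.4289, +0.9033)
n_2 = (-0.1280, +0.9918)
n_3 = (-0.5194, +0.8545)
n_4 = (-0.8440, +0.5364)
n_5 = (-0.9995, +0.0312)
n_6 = (+0.2085, -0.9780)
  (0,1): δ = 133.95°  ·
  (0,2): δ = 101.20°  ·
  (0,3): δ = 77.26°  ·
  (0,4): δ = 50.99°  ✓
  (0,5): δ = 20.34°  ✓
  (0,6): δ = 83.48°  ·
  (1,2): δ = 147.25°  ·
  (1,3): δ = 123.31°  ·
  (1,4): δ = 97.04°  ·
  (1,5): δ = 66.39°  ✓
  (1,6): δ = 37.43°  ✓
  (2,3): δ = 156.06°  ·
  (2,4): δ = 129.79°  ·
  (2,5): δ = 99.14°  ·
  (2,6): δ = 4.68°  ✓
  (3,4): δ = 153.73°  ·
  (3,5): δ = 123.08°  ·
  (3,6): δ = 19.26°  ✓
  (4,5): δ = 149.35°  ·
  (4,6): δ = 45.53°  ✓
  (5,6): δ = 76.18°  ·
antipodal pairs: 7

count = 7; pairs: (0,4), (0,5), (1,5), (1,6), (2,6), (3,6), (4,6)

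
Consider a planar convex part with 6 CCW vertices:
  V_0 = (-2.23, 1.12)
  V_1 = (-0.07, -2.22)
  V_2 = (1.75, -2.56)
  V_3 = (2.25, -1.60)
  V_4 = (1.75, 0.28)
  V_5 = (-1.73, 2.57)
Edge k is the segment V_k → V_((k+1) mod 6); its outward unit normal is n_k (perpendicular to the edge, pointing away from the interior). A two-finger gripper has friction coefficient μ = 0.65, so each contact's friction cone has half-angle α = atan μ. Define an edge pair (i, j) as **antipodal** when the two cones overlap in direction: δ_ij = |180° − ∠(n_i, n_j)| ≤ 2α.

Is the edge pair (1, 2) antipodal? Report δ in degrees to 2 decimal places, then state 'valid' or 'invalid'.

α = atan 0.65 = 33.02°;  2α = 66.05°
edge 1: e_1 = (+1.82, -0.34);  n_1 = (-0.1836, -0.9830)
edge 2: e_2 = (+0.50, +0.96);  n_2 = (+0.8869, -0.4619)
∠(n_1, n_2) = 73.07°
δ = |180° − 73.07°| = 106.93°
106.93° > 2α = 66.05°  →  invalid

δ = 106.93°, invalid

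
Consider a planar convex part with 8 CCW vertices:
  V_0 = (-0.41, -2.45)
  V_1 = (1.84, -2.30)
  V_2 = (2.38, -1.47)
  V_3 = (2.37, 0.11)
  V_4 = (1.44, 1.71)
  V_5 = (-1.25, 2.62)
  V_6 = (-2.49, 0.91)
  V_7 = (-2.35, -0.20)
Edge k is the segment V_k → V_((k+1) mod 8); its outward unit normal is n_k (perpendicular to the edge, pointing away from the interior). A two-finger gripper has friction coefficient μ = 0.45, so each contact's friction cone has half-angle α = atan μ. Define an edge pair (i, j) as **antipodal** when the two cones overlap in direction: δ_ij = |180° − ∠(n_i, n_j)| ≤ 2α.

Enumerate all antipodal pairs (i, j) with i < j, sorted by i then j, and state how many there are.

α = atan 0.45 = 24.23°;  2α = 48.46°
n_0 = (+0.0665, -0.9978)
n_1 = (+0.8382, -0.5453)
n_2 = (+1.0000, +0.0063)
n_3 = (+0.8646, +0.5025)
n_4 = (+0.3205, +0.9473)
n_5 = (-0.8096, +0.5870)
n_6 = (-0.9921, -0.1251)
n_7 = (-0.7574, -0.6530)
  (0,1): δ = 126.86°  ·
  (0,2): δ = 93.45°  ·
  (0,3): δ = 63.65°  ·
  (0,4): δ = 22.50°  ✓
  (0,5): δ = 50.24°  ·
  (0,6): δ = 93.37°  ·
  (0,7): δ = 126.95°  ·
  (1,2): δ = 146.59°  ·
  (1,3): δ = 116.78°  ·
  (1,4): δ = 75.64°  ·
  (1,5): δ = 2.90°  ✓
  (1,6): δ = 40.24°  ✓
  (1,7): δ = 73.82°  ·
  (2,3): δ = 150.20°  ·
  (2,4): δ = 109.05°  ·
  (2,5): δ = 36.31°  ✓
  (2,6): δ = 6.83°  ✓
  (2,7): δ = 40.41°  ✓
  (3,4): δ = 138.86°  ·
  (3,5): δ = 66.11°  ·
  (3,6): δ = 22.98°  ✓
  (3,7): δ = 10.60°  ✓
  (4,5): δ = 107.26°  ·
  (4,6): δ = 64.12°  ·
  (4,7): δ = 30.54°  ✓
  (5,6): δ = 136.86°  ·
  (5,7): δ = 103.28°  ·
  (6,7): δ = 146.42°  ·
antipodal pairs: 9

count = 9; pairs: (0,4), (1,5), (1,6), (2,5), (2,6), (2,7), (3,6), (3,7), (4,7)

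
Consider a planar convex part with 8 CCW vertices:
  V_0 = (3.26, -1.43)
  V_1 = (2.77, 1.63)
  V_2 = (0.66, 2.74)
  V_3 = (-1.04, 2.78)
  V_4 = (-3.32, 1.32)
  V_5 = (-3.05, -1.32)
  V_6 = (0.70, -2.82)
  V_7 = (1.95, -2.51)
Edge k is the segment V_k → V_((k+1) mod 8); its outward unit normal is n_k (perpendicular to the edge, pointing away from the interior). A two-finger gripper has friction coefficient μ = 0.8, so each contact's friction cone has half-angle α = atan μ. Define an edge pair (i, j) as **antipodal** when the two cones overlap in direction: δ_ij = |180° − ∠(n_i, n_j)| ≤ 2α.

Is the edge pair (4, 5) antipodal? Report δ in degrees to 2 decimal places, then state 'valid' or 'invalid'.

α = atan 0.8 = 38.66°;  2α = 77.32°
edge 4: e_4 = (+0.27, -2.64);  n_4 = (-0.9948, -0.1017)
edge 5: e_5 = (+3.75, -1.50);  n_5 = (-0.3714, -0.9285)
∠(n_4, n_5) = 62.36°
δ = |180° − 62.36°| = 117.64°
117.64° > 2α = 77.32°  →  invalid

δ = 117.64°, invalid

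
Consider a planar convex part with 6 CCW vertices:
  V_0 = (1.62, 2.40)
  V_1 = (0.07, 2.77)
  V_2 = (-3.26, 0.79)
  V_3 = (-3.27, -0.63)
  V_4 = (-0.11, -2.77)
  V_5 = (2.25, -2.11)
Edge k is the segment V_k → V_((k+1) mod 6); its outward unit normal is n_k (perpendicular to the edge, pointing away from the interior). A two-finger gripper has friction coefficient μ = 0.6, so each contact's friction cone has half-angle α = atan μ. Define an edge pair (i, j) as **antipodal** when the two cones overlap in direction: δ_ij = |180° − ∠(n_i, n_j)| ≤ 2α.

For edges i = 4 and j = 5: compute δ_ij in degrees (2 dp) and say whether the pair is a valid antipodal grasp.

α = atan 0.6 = 30.96°;  2α = 61.93°
edge 4: e_4 = (+2.36, +0.66);  n_4 = (+0.2693, -0.9630)
edge 5: e_5 = (-0.63, +4.51);  n_5 = (+0.9904, +0.1383)
∠(n_4, n_5) = 82.33°
δ = |180° − 82.33°| = 97.67°
97.67° > 2α = 61.93°  →  invalid

δ = 97.67°, invalid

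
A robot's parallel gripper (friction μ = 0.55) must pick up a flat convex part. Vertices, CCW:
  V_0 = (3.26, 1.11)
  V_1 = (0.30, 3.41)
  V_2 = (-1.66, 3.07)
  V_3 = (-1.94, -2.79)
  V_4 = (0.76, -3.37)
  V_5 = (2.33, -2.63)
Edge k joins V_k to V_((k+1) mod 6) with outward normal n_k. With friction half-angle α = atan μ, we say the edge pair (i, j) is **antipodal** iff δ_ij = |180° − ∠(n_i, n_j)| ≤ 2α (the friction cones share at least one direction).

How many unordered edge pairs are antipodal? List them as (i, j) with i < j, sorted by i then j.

α = atan 0.55 = 28.81°;  2α = 57.62°
n_0 = (+0.6136, +0.7896)
n_1 = (-0.1709, +0.9853)
n_2 = (-0.9989, +0.0477)
n_3 = (-0.2100, -0.9777)
n_4 = (+0.4264, -0.9046)
n_5 = (+0.9704, -0.2413)
  (0,1): δ = 132.31°  ·
  (0,2): δ = 54.89°  ✓
  (0,3): δ = 25.72°  ✓
  (0,4): δ = 63.08°  ·
  (0,5): δ = 113.88°  ·
  (1,2): δ = 102.58°  ·
  (1,3): δ = 21.96°  ✓
  (1,4): δ = 15.40°  ✓
  (1,5): δ = 66.19°  ·
  (2,3): δ = 99.39°  ·
  (2,4): δ = 62.03°  ·
  (2,5): δ = 11.23°  ✓
  (3,4): δ = 142.64°  ·
  (3,5): δ = 91.84°  ·
  (4,5): δ = 129.20°  ·
antipodal pairs: 5

count = 5; pairs: (0,2), (0,3), (1,3), (1,4), (2,5)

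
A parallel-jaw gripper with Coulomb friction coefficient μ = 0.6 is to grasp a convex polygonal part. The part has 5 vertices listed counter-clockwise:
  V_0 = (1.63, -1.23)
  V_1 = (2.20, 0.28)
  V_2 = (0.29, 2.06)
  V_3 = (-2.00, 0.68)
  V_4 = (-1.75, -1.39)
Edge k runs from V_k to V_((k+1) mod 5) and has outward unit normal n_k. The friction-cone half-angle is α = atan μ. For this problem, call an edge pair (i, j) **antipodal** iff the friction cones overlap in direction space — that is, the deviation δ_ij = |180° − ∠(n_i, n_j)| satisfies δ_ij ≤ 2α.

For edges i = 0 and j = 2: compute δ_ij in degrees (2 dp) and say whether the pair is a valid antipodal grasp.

δ = 38.25°, valid

α = atan 0.6 = 30.96°;  2α = 61.93°
edge 0: e_0 = (+0.57, +1.51);  n_0 = (+0.9356, -0.3532)
edge 2: e_2 = (-2.29, -1.38);  n_2 = (-0.5161, +0.8565)
∠(n_0, n_2) = 141.75°
δ = |180° − 141.75°| = 38.25°
38.25° ≤ 2α = 61.93°  →  valid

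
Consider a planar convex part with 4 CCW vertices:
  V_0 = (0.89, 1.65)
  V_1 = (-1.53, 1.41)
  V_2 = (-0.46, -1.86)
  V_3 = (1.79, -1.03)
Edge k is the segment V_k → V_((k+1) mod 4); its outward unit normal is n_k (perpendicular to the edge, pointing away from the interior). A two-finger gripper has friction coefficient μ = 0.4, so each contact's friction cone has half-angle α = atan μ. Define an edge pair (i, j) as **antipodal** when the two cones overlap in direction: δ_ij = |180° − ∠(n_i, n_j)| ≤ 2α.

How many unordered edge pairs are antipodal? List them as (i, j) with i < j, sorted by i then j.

count = 2; pairs: (0,2), (1,3)

α = atan 0.4 = 21.80°;  2α = 43.60°
n_0 = (-0.0987, +0.9951)
n_1 = (-0.9504, -0.3110)
n_2 = (+0.3461, -0.9382)
n_3 = (+0.9480, +0.3183)
  (0,1): δ = 77.54°  ·
  (0,2): δ = 14.58°  ✓
  (0,3): δ = 102.90°  ·
  (1,2): δ = 87.87°  ·
  (1,3): δ = 0.44°  ✓
  (2,3): δ = 91.69°  ·
antipodal pairs: 2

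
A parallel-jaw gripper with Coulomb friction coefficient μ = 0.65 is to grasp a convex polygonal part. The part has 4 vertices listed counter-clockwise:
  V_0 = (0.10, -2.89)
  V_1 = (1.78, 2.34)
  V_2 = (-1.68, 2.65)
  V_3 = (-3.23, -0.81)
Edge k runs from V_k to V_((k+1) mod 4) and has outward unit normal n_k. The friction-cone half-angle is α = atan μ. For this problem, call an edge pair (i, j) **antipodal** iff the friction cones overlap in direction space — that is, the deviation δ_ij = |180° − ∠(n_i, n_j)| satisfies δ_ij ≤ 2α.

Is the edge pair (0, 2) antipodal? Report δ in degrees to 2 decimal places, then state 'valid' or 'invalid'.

α = atan 0.65 = 33.02°;  2α = 66.05°
edge 0: e_0 = (+1.68, +5.23);  n_0 = (+0.9521, -0.3058)
edge 2: e_2 = (-1.55, -3.46);  n_2 = (-0.9126, +0.4088)
∠(n_0, n_2) = 173.68°
δ = |180° − 173.68°| = 6.32°
6.32° ≤ 2α = 66.05°  →  valid

δ = 6.32°, valid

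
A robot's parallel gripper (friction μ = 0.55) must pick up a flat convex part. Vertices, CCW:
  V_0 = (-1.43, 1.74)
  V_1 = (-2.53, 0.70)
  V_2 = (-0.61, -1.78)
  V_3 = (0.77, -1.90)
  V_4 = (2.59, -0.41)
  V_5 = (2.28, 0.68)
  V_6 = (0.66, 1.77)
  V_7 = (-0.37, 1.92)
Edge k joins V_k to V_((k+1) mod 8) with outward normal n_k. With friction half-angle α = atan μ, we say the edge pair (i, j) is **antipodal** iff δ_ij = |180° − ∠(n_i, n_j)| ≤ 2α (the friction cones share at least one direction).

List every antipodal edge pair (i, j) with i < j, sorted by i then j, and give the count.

α = atan 0.55 = 28.81°;  2α = 57.62°
n_0 = (-0.6870, +0.7266)
n_1 = (-0.7907, -0.6122)
n_2 = (-0.0866, -0.9962)
n_3 = (+0.6335, -0.7738)
n_4 = (+0.9619, +0.2736)
n_5 = (+0.5582, +0.8297)
n_6 = (+0.1441, +0.9896)
n_7 = (-0.1674, +0.9859)
  (0,1): δ = 95.65°  ·
  (0,2): δ = 48.36°  ✓
  (0,3): δ = 4.09°  ✓
  (0,4): δ = 62.48°  ·
  (0,5): δ = 102.67°  ·
  (0,6): δ = 128.32°  ·
  (0,7): δ = 146.24°  ·
  (1,2): δ = 132.72°  ·
  (1,3): δ = 88.44°  ·
  (1,4): δ = 21.87°  ✓
  (1,5): δ = 18.32°  ✓
  (1,6): δ = 43.97°  ✓
  (1,7): δ = 61.89°  ·
  (2,3): δ = 135.72°  ·
  (2,4): δ = 69.15°  ·
  (2,5): δ = 28.96°  ✓
  (2,6): δ = 3.32°  ✓
  (2,7): δ = 14.61°  ✓
  (3,4): δ = 113.43°  ·
  (3,5): δ = 73.24°  ·
  (3,6): δ = 47.59°  ✓
  (3,7): δ = 29.67°  ✓
  (4,5): δ = 139.81°  ·
  (4,6): δ = 114.16°  ·
  (4,7): δ = 96.24°  ·
  (5,6): δ = 154.35°  ·
  (5,7): δ = 136.43°  ·
  (6,7): δ = 162.08°  ·
antipodal pairs: 10

count = 10; pairs: (0,2), (0,3), (1,4), (1,5), (1,6), (2,5), (2,6), (2,7), (3,6), (3,7)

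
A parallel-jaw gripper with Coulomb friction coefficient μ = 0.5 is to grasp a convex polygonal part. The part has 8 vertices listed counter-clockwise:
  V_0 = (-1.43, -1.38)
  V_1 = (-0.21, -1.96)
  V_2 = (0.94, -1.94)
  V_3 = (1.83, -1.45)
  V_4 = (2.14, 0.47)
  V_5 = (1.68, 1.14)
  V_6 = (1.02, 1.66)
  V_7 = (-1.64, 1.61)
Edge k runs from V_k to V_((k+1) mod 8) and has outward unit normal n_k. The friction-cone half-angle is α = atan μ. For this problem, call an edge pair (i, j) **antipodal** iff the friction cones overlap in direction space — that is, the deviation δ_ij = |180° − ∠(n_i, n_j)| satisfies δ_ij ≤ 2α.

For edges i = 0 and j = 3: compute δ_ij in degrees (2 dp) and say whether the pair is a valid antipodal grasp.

α = atan 0.5 = 26.57°;  2α = 53.13°
edge 0: e_0 = (+1.22, -0.58);  n_0 = (-0.4294, -0.9031)
edge 3: e_3 = (+0.31, +1.92);  n_3 = (+0.9872, -0.1594)
∠(n_0, n_3) = 106.26°
δ = |180° − 106.26°| = 73.74°
73.74° > 2α = 53.13°  →  invalid

δ = 73.74°, invalid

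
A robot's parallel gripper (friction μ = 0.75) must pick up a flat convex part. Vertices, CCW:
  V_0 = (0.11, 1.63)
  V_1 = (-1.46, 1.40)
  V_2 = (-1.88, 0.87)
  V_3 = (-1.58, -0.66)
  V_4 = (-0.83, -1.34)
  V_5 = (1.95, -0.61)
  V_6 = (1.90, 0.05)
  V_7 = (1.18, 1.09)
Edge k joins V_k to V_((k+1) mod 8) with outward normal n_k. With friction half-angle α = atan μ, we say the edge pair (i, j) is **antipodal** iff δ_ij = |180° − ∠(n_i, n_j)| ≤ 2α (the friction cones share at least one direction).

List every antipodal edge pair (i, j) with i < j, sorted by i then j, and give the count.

α = atan 0.75 = 36.87°;  2α = 73.74°
n_0 = (-0.1449, +0.9894)
n_1 = (-0.7837, +0.6211)
n_2 = (-0.9813, -0.1924)
n_3 = (-0.6717, -0.7408)
n_4 = (+0.2540, -0.9672)
n_5 = (+0.9971, +0.0755)
n_6 = (+0.8222, +0.5692)
n_7 = (+0.4505, +0.8928)
  (0,1): δ = 136.73°  ·
  (0,2): δ = 87.24°  ·
  (0,3): δ = 50.53°  ✓
  (0,4): δ = 6.38°  ✓
  (0,5): δ = 86.00°  ·
  (0,6): δ = 116.36°  ·
  (0,7): δ = 144.89°  ·
  (1,2): δ = 130.51°  ·
  (1,3): δ = 93.80°  ·
  (1,4): δ = 36.89°  ✓
  (1,5): δ = 42.73°  ✓
  (1,6): δ = 73.09°  ✓
  (1,7): δ = 101.62°  ·
  (2,3): δ = 143.29°  ·
  (2,4): δ = 86.38°  ·
  (2,5): δ = 6.76°  ✓
  (2,6): δ = 23.60°  ✓
  (2,7): δ = 52.13°  ✓
  (3,4): δ = 123.09°  ·
  (3,5): δ = 43.47°  ✓
  (3,6): δ = 13.11°  ✓
  (3,7): δ = 15.42°  ✓
  (4,5): δ = 100.38°  ·
  (4,6): δ = 70.02°  ✓
  (4,7): δ = 41.49°  ✓
  (5,6): δ = 149.64°  ·
  (5,7): δ = 121.11°  ·
  (6,7): δ = 151.47°  ·
antipodal pairs: 13

count = 13; pairs: (0,3), (0,4), (1,4), (1,5), (1,6), (2,5), (2,6), (2,7), (3,5), (3,6), (3,7), (4,6), (4,7)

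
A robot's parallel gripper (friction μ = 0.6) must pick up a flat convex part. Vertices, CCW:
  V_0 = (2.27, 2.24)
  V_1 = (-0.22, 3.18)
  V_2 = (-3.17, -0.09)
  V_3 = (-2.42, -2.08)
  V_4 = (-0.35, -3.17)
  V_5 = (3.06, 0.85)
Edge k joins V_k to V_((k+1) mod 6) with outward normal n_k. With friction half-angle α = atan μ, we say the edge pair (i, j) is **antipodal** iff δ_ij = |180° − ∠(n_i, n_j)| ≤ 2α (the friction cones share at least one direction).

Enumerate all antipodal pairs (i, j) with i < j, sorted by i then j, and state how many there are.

count = 6; pairs: (0,2), (0,3), (1,4), (2,4), (2,5), (3,5)

α = atan 0.6 = 30.96°;  2α = 61.93°
n_0 = (+0.3532, +0.9356)
n_1 = (-0.7425, +0.6698)
n_2 = (-0.9357, -0.3527)
n_3 = (-0.4659, -0.8848)
n_4 = (+0.7626, -0.6469)
n_5 = (+0.8694, +0.4941)
  (0,1): δ = 111.37°  ·
  (0,2): δ = 48.67°  ✓
  (0,3): δ = 7.09°  ✓
  (0,4): δ = 70.38°  ·
  (0,5): δ = 140.29°  ·
  (1,2): δ = 117.29°  ·
  (1,3): δ = 75.72°  ·
  (1,4): δ = 1.75°  ✓
  (1,5): δ = 71.67°  ·
  (2,3): δ = 138.42°  ·
  (2,4): δ = 60.96°  ✓
  (2,5): δ = 8.96°  ✓
  (3,4): δ = 102.54°  ·
  (3,5): δ = 32.62°  ✓
  (4,5): δ = 110.08°  ·
antipodal pairs: 6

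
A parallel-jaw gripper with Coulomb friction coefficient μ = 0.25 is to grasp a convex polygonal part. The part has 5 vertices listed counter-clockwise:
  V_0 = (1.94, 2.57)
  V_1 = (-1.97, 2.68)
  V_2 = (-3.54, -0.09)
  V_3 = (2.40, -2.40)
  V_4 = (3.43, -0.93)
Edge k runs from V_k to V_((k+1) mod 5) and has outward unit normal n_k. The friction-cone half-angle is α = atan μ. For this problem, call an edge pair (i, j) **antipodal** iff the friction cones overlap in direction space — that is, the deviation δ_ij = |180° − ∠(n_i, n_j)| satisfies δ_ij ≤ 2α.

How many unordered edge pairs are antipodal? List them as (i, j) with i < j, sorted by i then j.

α = atan 0.25 = 14.04°;  2α = 28.07°
n_0 = (+0.0281, +0.9996)
n_1 = (-0.8700, +0.4931)
n_2 = (-0.3624, -0.9320)
n_3 = (+0.8190, -0.5738)
n_4 = (+0.9201, +0.3917)
  (0,1): δ = 117.93°  ·
  (0,2): δ = 19.64°  ✓
  (0,3): δ = 56.59°  ·
  (0,4): δ = 114.67°  ·
  (1,2): δ = 81.71°  ·
  (1,3): δ = 5.47°  ✓
  (1,4): δ = 52.60°  ·
  (2,3): δ = 103.77°  ·
  (2,4): δ = 45.69°  ·
  (3,4): δ = 121.92°  ·
antipodal pairs: 2

count = 2; pairs: (0,2), (1,3)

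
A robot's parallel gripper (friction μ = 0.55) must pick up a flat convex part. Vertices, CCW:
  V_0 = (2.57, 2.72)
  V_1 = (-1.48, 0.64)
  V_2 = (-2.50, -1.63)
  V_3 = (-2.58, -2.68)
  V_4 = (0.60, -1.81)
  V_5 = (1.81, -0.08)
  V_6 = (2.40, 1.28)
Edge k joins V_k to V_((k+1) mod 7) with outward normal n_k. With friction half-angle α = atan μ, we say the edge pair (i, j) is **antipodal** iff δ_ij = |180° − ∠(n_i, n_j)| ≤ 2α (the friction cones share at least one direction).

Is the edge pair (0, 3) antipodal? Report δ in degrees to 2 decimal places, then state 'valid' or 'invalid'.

α = atan 0.55 = 28.81°;  2α = 57.62°
edge 0: e_0 = (-4.05, -2.08);  n_0 = (-0.4569, +0.8895)
edge 3: e_3 = (+3.18, +0.87);  n_3 = (+0.2639, -0.9646)
∠(n_0, n_3) = 168.12°
δ = |180° − 168.12°| = 11.88°
11.88° ≤ 2α = 57.62°  →  valid

δ = 11.88°, valid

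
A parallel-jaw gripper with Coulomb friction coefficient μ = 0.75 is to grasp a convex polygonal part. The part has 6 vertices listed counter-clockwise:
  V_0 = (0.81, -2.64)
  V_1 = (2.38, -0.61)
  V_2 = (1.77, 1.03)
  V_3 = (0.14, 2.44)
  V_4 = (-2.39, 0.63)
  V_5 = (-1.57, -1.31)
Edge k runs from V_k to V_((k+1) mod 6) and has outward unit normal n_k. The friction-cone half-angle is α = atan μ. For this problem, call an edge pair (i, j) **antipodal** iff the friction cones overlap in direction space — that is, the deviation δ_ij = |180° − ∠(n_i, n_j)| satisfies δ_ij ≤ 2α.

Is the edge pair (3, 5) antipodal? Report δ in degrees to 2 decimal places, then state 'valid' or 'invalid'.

δ = 64.78°, valid

α = atan 0.75 = 36.87°;  2α = 73.74°
edge 3: e_3 = (-2.53, -1.81);  n_3 = (-0.5818, +0.8133)
edge 5: e_5 = (+2.38, -1.33);  n_5 = (-0.4878, -0.8729)
∠(n_3, n_5) = 115.22°
δ = |180° − 115.22°| = 64.78°
64.78° ≤ 2α = 73.74°  →  valid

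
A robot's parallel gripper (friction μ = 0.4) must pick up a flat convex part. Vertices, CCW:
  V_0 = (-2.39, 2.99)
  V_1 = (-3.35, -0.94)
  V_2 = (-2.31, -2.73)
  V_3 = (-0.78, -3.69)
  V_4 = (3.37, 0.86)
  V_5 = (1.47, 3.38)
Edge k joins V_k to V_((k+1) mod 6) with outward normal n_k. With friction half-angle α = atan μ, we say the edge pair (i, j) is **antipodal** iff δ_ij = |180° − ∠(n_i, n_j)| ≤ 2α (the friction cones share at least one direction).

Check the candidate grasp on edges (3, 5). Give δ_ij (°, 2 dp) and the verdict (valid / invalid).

δ = 41.86°, valid

α = atan 0.4 = 21.80°;  2α = 43.60°
edge 3: e_3 = (+4.15, +4.55);  n_3 = (+0.7388, -0.6739)
edge 5: e_5 = (-3.86, -0.39);  n_5 = (-0.1005, +0.9949)
∠(n_3, n_5) = 138.14°
δ = |180° − 138.14°| = 41.86°
41.86° ≤ 2α = 43.60°  →  valid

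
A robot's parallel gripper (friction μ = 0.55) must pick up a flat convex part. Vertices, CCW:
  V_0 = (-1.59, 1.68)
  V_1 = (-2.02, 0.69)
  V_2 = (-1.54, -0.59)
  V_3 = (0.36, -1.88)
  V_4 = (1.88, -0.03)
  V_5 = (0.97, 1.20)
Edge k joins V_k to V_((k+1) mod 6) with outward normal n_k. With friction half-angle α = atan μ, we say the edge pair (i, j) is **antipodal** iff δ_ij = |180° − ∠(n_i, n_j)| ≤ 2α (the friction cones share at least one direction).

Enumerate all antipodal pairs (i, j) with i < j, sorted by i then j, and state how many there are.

α = atan 0.55 = 28.81°;  2α = 57.62°
n_0 = (-0.9172, +0.3984)
n_1 = (-0.9363, -0.3511)
n_2 = (-0.5617, -0.8273)
n_3 = (+0.7727, -0.6348)
n_4 = (+0.8039, +0.5948)
n_5 = (+0.1843, +0.9829)
  (0,1): δ = 135.97°  ·
  (0,2): δ = 100.70°  ·
  (0,3): δ = 15.93°  ✓
  (0,4): δ = 59.97°  ·
  (0,5): δ = 102.86°  ·
  (1,2): δ = 144.73°  ·
  (1,3): δ = 59.96°  ·
  (1,4): δ = 15.94°  ✓
  (1,5): δ = 58.82°  ·
  (2,3): δ = 95.23°  ·
  (2,4): δ = 19.33°  ✓
  (2,5): δ = 23.55°  ✓
  (3,4): δ = 104.10°  ·
  (3,5): δ = 61.21°  ·
  (4,5): δ = 137.12°  ·
antipodal pairs: 4

count = 4; pairs: (0,3), (1,4), (2,4), (2,5)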